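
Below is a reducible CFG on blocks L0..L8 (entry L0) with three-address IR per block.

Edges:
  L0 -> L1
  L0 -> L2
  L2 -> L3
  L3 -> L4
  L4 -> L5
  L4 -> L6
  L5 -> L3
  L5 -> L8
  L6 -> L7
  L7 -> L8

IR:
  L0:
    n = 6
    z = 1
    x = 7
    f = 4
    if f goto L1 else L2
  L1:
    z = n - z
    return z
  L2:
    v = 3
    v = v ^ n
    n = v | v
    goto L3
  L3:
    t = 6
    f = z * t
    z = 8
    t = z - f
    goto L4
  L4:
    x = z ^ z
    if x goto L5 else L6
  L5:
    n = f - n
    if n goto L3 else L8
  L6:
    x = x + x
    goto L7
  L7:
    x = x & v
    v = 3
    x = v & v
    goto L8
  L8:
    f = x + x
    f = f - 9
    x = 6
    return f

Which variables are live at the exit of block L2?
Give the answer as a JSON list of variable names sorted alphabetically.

Answer: ["n", "v", "z"]

Analysis:
def/use:
  L0: {f,n,x,z} / ∅
  L1: {z} / {n,z}
  L2: {n,v} / {n}
  L3: {f,t,z} / {z}
  L4: {x} / {z}
  L5: {n} / {f,n}
  L6: {x} / {x}
  L7: {v,x} / {v,x}
  L8: {f,x} / {x}

Liveness:
  live L0: ∅→{n,z}
  live L1: {n,z}→∅
  live L2: {n,z}→{n,v,z}
  live L3: {n,v,z}→{f,n,v,z}
  live L4: {f,n,v,z}→{f,n,v,x,z}
  live L5: {f,n,v,x,z}→{n,v,x,z}
  live L6: {v,x}→{v,x}
  live L7: {v,x}→{x}
  live L8: {x}→∅

live-out(L2) = ["n", "v", "z"]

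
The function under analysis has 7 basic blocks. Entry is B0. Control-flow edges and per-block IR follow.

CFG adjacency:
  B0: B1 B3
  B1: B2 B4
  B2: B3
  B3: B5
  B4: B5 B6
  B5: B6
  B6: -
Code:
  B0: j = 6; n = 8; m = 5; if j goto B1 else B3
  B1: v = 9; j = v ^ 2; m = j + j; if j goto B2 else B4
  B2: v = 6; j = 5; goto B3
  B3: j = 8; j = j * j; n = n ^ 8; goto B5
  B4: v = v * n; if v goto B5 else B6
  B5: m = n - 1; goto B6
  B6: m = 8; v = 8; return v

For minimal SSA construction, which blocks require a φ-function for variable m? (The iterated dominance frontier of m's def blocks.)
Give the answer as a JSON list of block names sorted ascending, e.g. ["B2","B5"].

idom tree: B1←B0 B2←B1 B3←B0 B4←B1 B5←B0 B6←B0
Join-block Dom:
  B3: preds {B0,B2}: {B0} ∩ {B0,B1,B2} = {B0}; idom=B0
  B5: preds {B3,B4}: {B0,B3} ∩ {B0,B1,B4} = {B0}; idom=B0
  B6: preds {B4,B5}: {B0,B1,B4} ∩ {B0,B5} = {B0}; idom=B0

DF walk-up:
  join B3 pred B0: · stop@B0
  join B3 pred B2: B2→B1 stop@B0
  join B5 pred B3: B3 stop@B0
  join B5 pred B4: B4→B1 stop@B0
  join B6 pred B4: B4→B1 stop@B0
  join B6 pred B5: B5 stop@B0
  DF(B0)=∅
  DF(B1)={B3,B5,B6}
  DF(B2)={B3}
  DF(B3)={B5}
  DF(B4)={B5,B6}
  DF(B5)={B6}
  DF(B6)=∅

φ for m: defs {B0,B1,B5,B6}
  DF⁺ = {B3,B5,B6}

Answer: ["B3", "B5", "B6"]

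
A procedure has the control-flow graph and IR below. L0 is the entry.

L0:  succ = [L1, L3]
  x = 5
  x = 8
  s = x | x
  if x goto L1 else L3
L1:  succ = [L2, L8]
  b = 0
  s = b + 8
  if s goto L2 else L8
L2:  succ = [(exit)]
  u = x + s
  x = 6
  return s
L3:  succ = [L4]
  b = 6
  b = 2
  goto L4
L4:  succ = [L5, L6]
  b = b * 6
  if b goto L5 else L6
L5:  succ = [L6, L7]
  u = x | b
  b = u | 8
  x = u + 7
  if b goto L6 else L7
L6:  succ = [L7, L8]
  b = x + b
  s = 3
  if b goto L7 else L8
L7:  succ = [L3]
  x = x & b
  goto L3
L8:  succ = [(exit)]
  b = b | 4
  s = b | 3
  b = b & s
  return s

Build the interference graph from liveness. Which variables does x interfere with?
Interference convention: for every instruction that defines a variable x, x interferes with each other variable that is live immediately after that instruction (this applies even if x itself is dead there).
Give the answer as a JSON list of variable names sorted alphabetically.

Answer: ["b", "s"]

Derivation:
Block summaries:
  L0: {s,x} / ∅
  L1: {b,s} / ∅
  L2: {u,x} / {s,x}
  L3: {b} / ∅
  L4: {b} / {b}
  L5: {b,u,x} / {b,x}
  L6: {b,s} / {b,x}
  L7: {x} / {b,x}
  L8: {b,s} / {b}

Backward fixpoint:
  live L0: ∅→{x}
  live L1: {x}→{b,s,x}
  live L2: {s,x}→∅
  live L3: {x}→{b,x}
  live L4: {b,x}→{b,x}
  live L5: {b,x}→{b,x}
  live L6: {b,x}→{b,x}
  live L7: {b,x}→{x}
  live L8: {b}→∅

Conflict graph:
  b — {s,u,x}
  s — {b,u,x}
  u — {b,s}
  x — {b,s}

N(x) = ["b", "s"]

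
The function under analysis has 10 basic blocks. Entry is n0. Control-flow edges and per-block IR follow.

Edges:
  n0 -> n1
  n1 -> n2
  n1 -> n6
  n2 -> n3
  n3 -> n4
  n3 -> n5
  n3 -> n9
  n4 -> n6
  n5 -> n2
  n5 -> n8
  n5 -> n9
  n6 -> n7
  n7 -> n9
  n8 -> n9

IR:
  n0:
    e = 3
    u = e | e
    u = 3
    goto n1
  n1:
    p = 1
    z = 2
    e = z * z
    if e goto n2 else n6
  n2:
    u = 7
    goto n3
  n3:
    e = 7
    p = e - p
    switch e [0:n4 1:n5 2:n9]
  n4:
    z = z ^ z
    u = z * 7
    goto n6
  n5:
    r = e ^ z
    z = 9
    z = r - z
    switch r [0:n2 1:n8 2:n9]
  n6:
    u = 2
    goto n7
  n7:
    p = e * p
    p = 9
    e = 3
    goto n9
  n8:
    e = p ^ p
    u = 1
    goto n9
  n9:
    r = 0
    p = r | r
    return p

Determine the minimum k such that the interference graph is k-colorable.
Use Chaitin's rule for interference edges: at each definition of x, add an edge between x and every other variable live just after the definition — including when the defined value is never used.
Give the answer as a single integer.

Per-block:
  n0 def {e,u} use ∅
  n1 def {e,p,z} use ∅
  n2 def {u} use ∅
  n3 def {e,p} use {p}
  n4 def {u,z} use {z}
  n5 def {r,z} use {e,z}
  n6 def {u} use ∅
  n7 def {e,p} use {e,p}
  n8 def {e,u} use {p}
  n9 def {p,r} use ∅

Live sets:
  n0: in=∅ out=∅
  n1: in=∅ out={e,p,z}
  n2: in={p,z} out={p,z}
  n3: in={p,z} out={e,p,z}
  n4: in={e,p,z} out={e,p}
  n5: in={e,p,z} out={p,z}
  n6: in={e,p} out={e,p}
  n7: in={e,p} out=∅
  n8: in={p} out=∅
  n9: in=∅ out=∅

Conflict graph:
  e — {p,u,z}
  p — {e,r,u,z}
  r — {p,z}
  u — {e,p,z}
  z — {e,p,r,u}

Registers:
  {e,p,u,z} pairwise interfere (4-clique) ⇒ χ ≥ 4
  4-colouring: c0={p}  c1={z}  c2={e,r}  c3={u}
  χ = 4

Answer: 4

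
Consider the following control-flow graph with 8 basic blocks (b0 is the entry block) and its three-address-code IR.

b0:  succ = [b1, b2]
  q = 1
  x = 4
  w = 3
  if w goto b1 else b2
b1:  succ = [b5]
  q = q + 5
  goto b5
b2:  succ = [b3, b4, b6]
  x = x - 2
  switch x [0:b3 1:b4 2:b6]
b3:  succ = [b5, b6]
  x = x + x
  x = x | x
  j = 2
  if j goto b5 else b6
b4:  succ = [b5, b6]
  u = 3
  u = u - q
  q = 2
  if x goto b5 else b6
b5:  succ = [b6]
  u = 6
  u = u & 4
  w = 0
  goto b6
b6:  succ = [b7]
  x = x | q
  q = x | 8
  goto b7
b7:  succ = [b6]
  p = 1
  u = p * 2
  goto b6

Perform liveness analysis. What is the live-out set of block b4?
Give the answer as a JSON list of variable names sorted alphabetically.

Answer: ["q", "x"]

Working:
Block summaries:
  b0: {q,w,x} / ∅
  b1: {q} / {q}
  b2: {x} / {x}
  b3: {j,x} / {x}
  b4: {q,u} / {q,x}
  b5: {u,w} / ∅
  b6: {q,x} / {q,x}
  b7: {p,u} / ∅

Live sets:
  b0 li=∅ lo={q,x}
  b1 li={q,x} lo={q,x}
  b2 li={q,x} lo={q,x}
  b3 li={q,x} lo={q,x}
  b4 li={q,x} lo={q,x}
  b5 li={q,x} lo={q,x}
  b6 li={q,x} lo={q,x}
  b7 li={q,x} lo={q,x}

live-out(b4) = ["q", "x"]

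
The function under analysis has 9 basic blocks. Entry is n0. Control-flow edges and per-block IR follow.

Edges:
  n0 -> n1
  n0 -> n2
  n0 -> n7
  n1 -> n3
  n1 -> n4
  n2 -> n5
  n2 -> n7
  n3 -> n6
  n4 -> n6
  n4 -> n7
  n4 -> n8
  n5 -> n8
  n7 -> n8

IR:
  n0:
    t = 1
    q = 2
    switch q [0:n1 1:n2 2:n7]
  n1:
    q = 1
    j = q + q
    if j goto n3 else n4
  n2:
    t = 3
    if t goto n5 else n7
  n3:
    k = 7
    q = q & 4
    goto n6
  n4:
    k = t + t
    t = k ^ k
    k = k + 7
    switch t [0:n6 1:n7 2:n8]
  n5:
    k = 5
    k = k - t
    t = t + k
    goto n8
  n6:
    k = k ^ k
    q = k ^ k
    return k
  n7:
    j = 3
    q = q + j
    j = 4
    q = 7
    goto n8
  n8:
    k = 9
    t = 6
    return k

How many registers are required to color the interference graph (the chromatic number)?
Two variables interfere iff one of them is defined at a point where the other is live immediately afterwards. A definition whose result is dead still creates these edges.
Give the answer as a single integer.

Block summaries:
  n0: def={q,t} ue=∅
  n1: def={j,q} ue=∅
  n2: def={t} ue=∅
  n3: def={k,q} ue={q}
  n4: def={k,t} ue={t}
  n5: def={k,t} ue={t}
  n6: def={k,q} ue={k}
  n7: def={j,q} ue={q}
  n8: def={k,t} ue=∅

Backward fixpoint:
  n0: in=∅ out={q,t}
  n1: in={t} out={q,t}
  n2: in={q} out={q,t}
  n3: in={q} out={k}
  n4: in={q,t} out={k,q}
  n5: in={t} out=∅
  n6: in={k} out=∅
  n7: in={q} out=∅
  n8: in=∅ out=∅

Conflict graph:
  j — {q,t}
  k — {q,t}
  q — {j,k,t}
  t — {j,k,q}

Colouring:
  clique {j,q,t} ⇒ need ≥ 3
  3-colouring: c0={q}  c1={t}  c2={j,k}
  χ = 3

Answer: 3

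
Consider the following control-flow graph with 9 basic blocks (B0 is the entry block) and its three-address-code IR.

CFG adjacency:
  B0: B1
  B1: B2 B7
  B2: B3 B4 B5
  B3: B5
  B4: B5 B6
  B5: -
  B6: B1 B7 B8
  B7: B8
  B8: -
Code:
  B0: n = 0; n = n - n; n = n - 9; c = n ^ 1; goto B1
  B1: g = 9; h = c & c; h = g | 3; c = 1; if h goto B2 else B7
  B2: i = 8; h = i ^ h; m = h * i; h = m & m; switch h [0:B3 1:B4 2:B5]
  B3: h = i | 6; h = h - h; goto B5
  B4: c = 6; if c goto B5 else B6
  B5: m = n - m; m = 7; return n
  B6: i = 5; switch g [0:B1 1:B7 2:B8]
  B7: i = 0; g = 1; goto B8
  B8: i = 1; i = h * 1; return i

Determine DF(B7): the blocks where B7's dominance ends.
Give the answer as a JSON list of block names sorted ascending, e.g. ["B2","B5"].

idom tree: B1←B0 B2←B1 B3←B2 B4←B2 B5←B2 B6←B4 B7←B1 B8←B1
Dom∩ at merges:
  B1: preds {B0,B6}: {B0} ∩ {B0,B1,B2,B4,B6} = {B0}; idom=B0
  B5: preds {B2,B3,B4}: {B0,B1,B2} ∩ {B0,B1,B2,B3} ∩ {B0,B1,B2,B4} = {B0,B1,B2}; idom=B2
  B7: preds {B1,B6}: {B0,B1} ∩ {B0,B1,B2,B4,B6} = {B0,B1}; idom=B1
  B8: preds {B6,B7}: {B0,B1,B2,B4,B6} ∩ {B0,B1,B7} = {B0,B1}; idom=B1

DF derivation:
  B1←B0: walk · to B0
  B1←B6: walk B6→B4→B2→B1 to B0
  B5←B2: walk · to B2
  B5←B3: walk B3 to B2
  B5←B4: walk B4 to B2
  B7←B1: walk · to B1
  B7←B6: walk B6→B4→B2 to B1
  B8←B6: walk B6→B4→B2 to B1
  B8←B7: walk B7 to B1
  B0 → ∅
  B1 → {B1}
  B2 → {B1,B7,B8}
  B3 → {B5}
  B4 → {B1,B5,B7,B8}
  B5 → ∅
  B6 → {B1,B7,B8}
  B7 → {B8}
  B8 → ∅

DF(B7) = ["B8"]

Answer: ["B8"]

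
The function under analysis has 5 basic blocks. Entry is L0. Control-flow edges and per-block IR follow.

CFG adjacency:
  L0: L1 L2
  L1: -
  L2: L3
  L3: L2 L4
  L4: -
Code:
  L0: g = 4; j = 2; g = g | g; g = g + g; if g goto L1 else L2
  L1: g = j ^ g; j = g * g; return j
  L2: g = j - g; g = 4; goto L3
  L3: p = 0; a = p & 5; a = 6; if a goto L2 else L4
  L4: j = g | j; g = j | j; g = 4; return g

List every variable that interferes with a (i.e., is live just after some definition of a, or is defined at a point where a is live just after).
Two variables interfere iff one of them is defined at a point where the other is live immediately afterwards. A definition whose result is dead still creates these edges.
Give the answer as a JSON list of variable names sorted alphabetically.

Answer: ["g", "j"]

Analysis:
def/use:
  L0: def={g,j} ue=∅
  L1: def={g,j} ue={g,j}
  L2: def={g} ue={g,j}
  L3: def={a,p} ue=∅
  L4: def={g,j} ue={g,j}

Liveness:
  L0: in=∅ out={g,j}
  L1: in={g,j} out=∅
  L2: in={g,j} out={g,j}
  L3: in={g,j} out={g,j}
  L4: in={g,j} out=∅

Interference:
  a — {g,j}
  g — {a,j,p}
  j — {a,g,p}
  p — {g,j}

N(a) = ["g", "j"]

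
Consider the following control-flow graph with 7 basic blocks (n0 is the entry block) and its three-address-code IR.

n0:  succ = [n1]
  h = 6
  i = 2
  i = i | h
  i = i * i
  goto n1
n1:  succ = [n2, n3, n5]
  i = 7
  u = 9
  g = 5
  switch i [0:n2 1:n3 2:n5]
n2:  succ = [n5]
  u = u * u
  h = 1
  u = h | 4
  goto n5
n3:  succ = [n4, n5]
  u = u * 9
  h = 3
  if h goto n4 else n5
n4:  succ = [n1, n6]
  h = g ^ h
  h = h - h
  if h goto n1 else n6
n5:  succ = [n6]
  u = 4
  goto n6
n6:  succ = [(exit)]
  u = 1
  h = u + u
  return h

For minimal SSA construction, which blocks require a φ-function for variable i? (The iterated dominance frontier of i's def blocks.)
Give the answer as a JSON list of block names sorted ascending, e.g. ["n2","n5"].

Answer: ["n1"]

Derivation:
idom tree: n1←n0 n2←n1 n3←n1 n4←n3 n5←n1 n6←n1
Dom∩ at merges:
  n1: preds {n0,n4}: {n0} ∩ {n0,n1,n3,n4} = {n0}; idom=n0
  n5: preds {n1,n2,n3}: {n0,n1} ∩ {n0,n1,n2} ∩ {n0,n1,n3} = {n0,n1}; idom=n1
  n6: preds {n4,n5}: {n0,n1,n3,n4} ∩ {n0,n1,n5} = {n0,n1}; idom=n1

DF walk-up:
  join n1 pred n0: · stop@n0
  join n1 pred n4: n4→n3→n1 stop@n0
  join n5 pred n1: · stop@n1
  join n5 pred n2: n2 stop@n1
  join n5 pred n3: n3 stop@n1
  join n6 pred n4: n4→n3 stop@n1
  join n6 pred n5: n5 stop@n1
  n0 → ∅
  n1 → {n1}
  n2 → {n5}
  n3 → {n1,n5,n6}
  n4 → {n1,n6}
  n5 → {n6}
  n6 → ∅

φ for i: defs {n0,n1}
  DF⁺ = {n1}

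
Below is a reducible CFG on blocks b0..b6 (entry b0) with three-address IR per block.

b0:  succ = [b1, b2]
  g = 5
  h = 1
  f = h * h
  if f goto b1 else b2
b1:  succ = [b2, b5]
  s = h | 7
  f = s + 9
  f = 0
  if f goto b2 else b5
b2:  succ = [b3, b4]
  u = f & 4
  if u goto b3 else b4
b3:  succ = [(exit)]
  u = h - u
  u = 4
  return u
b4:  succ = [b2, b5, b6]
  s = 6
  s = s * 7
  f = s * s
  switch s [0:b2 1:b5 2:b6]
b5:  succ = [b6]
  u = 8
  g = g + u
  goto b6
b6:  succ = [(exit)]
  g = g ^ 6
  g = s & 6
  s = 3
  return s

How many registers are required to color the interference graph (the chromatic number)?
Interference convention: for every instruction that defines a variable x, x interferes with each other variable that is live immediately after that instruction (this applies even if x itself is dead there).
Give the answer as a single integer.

def/use:
  b0: {f,g,h} / ∅
  b1: {f,s} / {h}
  b2: {u} / {f}
  b3: {u} / {h,u}
  b4: {f,s} / ∅
  b5: {g,u} / {g}
  b6: {g,s} / {g,s}

Liveness:
  b0 li=∅ lo={f,g,h}
  b1 li={g,h} lo={f,g,h,s}
  b2 li={f,g,h} lo={g,h,u}
  b3 li={h,u} lo=∅
  b4 li={g,h} lo={f,g,h,s}
  b5 li={g,s} lo={g,s}
  b6 li={g,s} lo=∅

Interfere edges:
  f: {g,h,s}
  g: {f,h,s,u}
  h: {f,g,s,u}
  s: {f,g,h,u}
  u: {g,h,s}

Chromatic number:
  {f,g,h,s} pairwise interfere (4-clique) ⇒ χ ≥ 4
  assign f→c3 g→c0 h→c1 s→c2 u→c3 — no edge inside a register ⇒ χ ≤ 4
  χ = 4

Answer: 4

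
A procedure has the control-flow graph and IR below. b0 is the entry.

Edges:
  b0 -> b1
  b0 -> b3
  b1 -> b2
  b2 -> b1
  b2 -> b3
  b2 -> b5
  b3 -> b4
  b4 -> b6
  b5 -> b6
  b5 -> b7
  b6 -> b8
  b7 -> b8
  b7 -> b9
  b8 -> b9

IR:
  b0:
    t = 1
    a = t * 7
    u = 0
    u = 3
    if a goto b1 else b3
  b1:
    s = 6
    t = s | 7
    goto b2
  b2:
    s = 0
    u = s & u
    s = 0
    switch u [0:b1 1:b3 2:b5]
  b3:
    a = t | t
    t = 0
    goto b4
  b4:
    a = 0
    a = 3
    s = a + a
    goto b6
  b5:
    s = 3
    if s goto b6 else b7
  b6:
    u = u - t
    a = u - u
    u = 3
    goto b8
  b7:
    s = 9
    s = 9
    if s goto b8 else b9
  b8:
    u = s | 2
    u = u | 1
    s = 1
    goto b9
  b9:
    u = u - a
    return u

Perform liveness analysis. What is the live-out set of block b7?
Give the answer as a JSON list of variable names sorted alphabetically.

Per-block:
  b0: {a,t,u} / ∅
  b1: {s,t} / ∅
  b2: {s,u} / {u}
  b3: {a,t} / {t}
  b4: {a,s} / ∅
  b5: {s} / ∅
  b6: {a,u} / {t,u}
  b7: {s} / ∅
  b8: {s,u} / {s}
  b9: {u} / {a,u}

Liveness:
  live b0: ∅→{a,t,u}
  live b1: {a,u}→{a,t,u}
  live b2: {a,t,u}→{a,t,u}
  live b3: {t,u}→{t,u}
  live b4: {t,u}→{s,t,u}
  live b5: {a,t,u}→{a,s,t,u}
  live b6: {s,t,u}→{a,s}
  live b7: {a,u}→{a,s,u}
  live b8: {a,s}→{a,u}
  live b9: {a,u}→∅

live-out(b7) = ["a", "s", "u"]

Answer: ["a", "s", "u"]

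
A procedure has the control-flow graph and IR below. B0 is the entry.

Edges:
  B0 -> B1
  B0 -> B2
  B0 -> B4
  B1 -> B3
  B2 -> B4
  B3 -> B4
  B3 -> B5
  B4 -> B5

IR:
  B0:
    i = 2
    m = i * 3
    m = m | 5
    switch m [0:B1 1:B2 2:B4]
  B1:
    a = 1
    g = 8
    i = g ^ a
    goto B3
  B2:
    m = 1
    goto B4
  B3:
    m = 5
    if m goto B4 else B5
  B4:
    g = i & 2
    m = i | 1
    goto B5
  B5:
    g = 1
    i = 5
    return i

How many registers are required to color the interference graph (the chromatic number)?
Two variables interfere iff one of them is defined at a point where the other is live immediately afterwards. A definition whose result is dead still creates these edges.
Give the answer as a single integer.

Block summaries:
  B0 def {i,m} use ∅
  B1 def {a,g,i} use ∅
  B2 def {m} use ∅
  B3 def {m} use ∅
  B4 def {g,m} use {i}
  B5 def {g,i} use ∅

Backward fixpoint:
  live B0: ∅→{i}
  live B1: ∅→{i}
  live B2: {i}→{i}
  live B3: {i}→{i}
  live B4: {i}→∅
  live B5: ∅→∅

Interference:
  a — {g}
  g — {a,i}
  i — {g,m}
  m — {i}

Registers:
  lower bound: {a,g} mutually conflict ⇒ χ ≥ 2
  2-colouring: c0={g,m}  c1={a,i}
  χ = 2

Answer: 2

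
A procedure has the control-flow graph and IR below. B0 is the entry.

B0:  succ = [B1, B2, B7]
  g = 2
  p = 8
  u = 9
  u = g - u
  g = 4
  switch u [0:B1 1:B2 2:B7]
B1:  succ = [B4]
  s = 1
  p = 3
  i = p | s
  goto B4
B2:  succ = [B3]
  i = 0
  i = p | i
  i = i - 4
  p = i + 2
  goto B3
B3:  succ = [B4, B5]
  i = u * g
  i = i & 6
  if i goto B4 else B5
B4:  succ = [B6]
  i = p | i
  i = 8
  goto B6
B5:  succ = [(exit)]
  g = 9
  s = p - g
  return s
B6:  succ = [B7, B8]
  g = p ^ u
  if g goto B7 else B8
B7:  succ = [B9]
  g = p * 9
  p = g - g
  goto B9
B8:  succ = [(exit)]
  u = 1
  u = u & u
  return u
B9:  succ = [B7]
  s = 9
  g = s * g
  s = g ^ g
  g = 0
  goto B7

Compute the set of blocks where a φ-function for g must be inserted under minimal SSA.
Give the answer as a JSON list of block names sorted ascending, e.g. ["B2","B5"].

idom tree: B1←B0 B2←B0 B3←B2 B4←B0 B5←B3 B6←B4 B7←B0 B8←B6 B9←B7
Dom∩ at merges:
  B4: preds {B1,B3}: {B0,B1} ∩ {B0,B2,B3} = {B0}; idom=B0
  B7: preds {B0,B6,B9}: {B0} ∩ {B0,B4,B6} ∩ {B0,B7,B9} = {B0}; idom=B0

Frontier:
  join B4 pred B1: B1 stop@B0
  join B4 pred B3: B3→B2 stop@B0
  join B7 pred B0: · stop@B0
  join B7 pred B6: B6→B4 stop@B0
  join B7 pred B9: B9→B7 stop@B0
  B0 → ∅
  B1 → {B4}
  B2 → {B4}
  B3 → {B4}
  B4 → {B7}
  B5 → ∅
  B6 → {B7}
  B7 → {B7}
  B8 → ∅
  B9 → {B7}

φ for g: defs {B0,B5,B6,B7,B9}
  DF⁺ = {B7}

Answer: ["B7"]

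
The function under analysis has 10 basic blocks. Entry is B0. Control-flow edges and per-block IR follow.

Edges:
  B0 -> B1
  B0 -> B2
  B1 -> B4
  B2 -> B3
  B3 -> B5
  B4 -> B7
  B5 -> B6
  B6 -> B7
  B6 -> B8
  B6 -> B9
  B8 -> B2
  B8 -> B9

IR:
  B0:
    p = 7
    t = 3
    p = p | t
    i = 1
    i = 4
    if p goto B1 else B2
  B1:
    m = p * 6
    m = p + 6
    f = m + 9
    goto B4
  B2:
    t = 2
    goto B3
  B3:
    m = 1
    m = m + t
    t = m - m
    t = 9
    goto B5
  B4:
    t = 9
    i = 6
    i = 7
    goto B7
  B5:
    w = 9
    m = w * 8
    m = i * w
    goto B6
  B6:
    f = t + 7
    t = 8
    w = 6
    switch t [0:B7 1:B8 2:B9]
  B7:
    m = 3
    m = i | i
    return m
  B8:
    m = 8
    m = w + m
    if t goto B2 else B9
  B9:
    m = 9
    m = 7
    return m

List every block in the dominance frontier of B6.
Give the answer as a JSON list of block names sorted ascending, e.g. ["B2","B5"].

idom tree: B1←B0 B2←B0 B3←B2 B4←B1 B5←B3 B6←B5 B7←B0 B8←B6 B9←B6
Join-block Dom:
  B2: preds {B0,B8}: {B0} ∩ {B0,B2,B3,B5,B6,B8} = {B0}; idom=B0
  B7: preds {B4,B6}: {B0,B1,B4} ∩ {B0,B2,B3,B5,B6} = {B0}; idom=B0
  B9: preds {B6,B8}: {B0,B2,B3,B5,B6} ∩ {B0,B2,B3,B5,B6,B8} = {B0,B2,B3,B5,B6}; idom=B6

Frontier:
  join B2 pred B0: · stop@B0
  join B2 pred B8: B8→B6→B5→B3→B2 stop@B0
  join B7 pred B4: B4→B1 stop@B0
  join B7 pred B6: B6→B5→B3→B2 stop@B0
  join B9 pred B6: · stop@B6
  join B9 pred B8: B8 stop@B6
  B0 → ∅
  B1 → {B7}
  B2 → {B2,B7}
  B3 → {B2,B7}
  B4 → {B7}
  B5 → {B2,B7}
  B6 → {B2,B7}
  B7 → ∅
  B8 → {B2,B9}
  B9 → ∅

DF(B6) = ["B2", "B7"]

Answer: ["B2", "B7"]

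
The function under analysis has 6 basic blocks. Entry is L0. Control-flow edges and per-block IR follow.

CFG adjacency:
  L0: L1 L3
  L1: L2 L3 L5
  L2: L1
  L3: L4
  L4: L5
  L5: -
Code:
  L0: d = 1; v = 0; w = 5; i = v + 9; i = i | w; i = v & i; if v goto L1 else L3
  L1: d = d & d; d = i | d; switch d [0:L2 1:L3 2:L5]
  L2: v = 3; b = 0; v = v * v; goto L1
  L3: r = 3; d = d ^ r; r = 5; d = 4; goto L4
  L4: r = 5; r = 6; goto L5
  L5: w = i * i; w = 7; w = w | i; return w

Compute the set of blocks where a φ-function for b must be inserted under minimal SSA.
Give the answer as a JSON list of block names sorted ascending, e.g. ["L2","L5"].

Answer: ["L1", "L3", "L5"]

Analysis:
idom tree: L1←L0 L2←L1 L3←L0 L4←L3 L5←L0
Join-block Dom:
  L1: preds {L0,L2}: {L0} ∩ {L0,L1,L2} = {L0}; idom=L0
  L3: preds {L0,L1}: {L0} ∩ {L0,L1} = {L0}; idom=L0
  L5: preds {L1,L4}: {L0,L1} ∩ {L0,L3,L4} = {L0}; idom=L0

DF walk-up:
  join L1 pred L0: · stop@L0
  join L1 pred L2: L2→L1 stop@L0
  join L3 pred L0: · stop@L0
  join L3 pred L1: L1 stop@L0
  join L5 pred L1: L1 stop@L0
  join L5 pred L4: L4→L3 stop@L0
  L0 → ∅
  L1 → {L1,L3,L5}
  L2 → {L1}
  L3 → {L5}
  L4 → {L5}
  L5 → ∅

φ for b: defs {L2}
  DF⁺ = {L1,L3,L5}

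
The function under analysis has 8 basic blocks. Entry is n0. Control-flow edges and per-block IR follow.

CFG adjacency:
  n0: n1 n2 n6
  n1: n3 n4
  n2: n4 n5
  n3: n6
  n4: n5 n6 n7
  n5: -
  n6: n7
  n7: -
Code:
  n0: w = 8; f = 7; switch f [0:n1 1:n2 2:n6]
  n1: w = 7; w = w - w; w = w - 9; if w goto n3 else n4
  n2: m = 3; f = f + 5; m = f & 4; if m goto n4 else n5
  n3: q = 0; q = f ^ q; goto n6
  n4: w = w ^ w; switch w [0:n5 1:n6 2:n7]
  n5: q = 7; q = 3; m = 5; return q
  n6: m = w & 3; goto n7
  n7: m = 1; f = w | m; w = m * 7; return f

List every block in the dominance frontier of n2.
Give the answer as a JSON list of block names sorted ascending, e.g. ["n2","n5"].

idom tree: n1←n0 n2←n0 n3←n1 n4←n0 n5←n0 n6←n0 n7←n0
Dom at joins:
  n4: preds {n1,n2}: {n0,n1} ∩ {n0,n2} = {n0}; idom=n0
  n5: preds {n2,n4}: {n0,n2} ∩ {n0,n4} = {n0}; idom=n0
  n6: preds {n0,n3,n4}: {n0} ∩ {n0,n1,n3} ∩ {n0,n4} = {n0}; idom=n0
  n7: preds {n4,n6}: {n0,n4} ∩ {n0,n6} = {n0}; idom=n0

DF derivation:
  join n4 pred n1: n1 stop@n0
  join n4 pred n2: n2 stop@n0
  join n5 pred n2: n2 stop@n0
  join n5 pred n4: n4 stop@n0
  join n6 pred n0: · stop@n0
  join n6 pred n3: n3→n1 stop@n0
  join n6 pred n4: n4 stop@n0
  join n7 pred n4: n4 stop@n0
  join n7 pred n6: n6 stop@n0
  n0 → ∅
  n1 → {n4,n6}
  n2 → {n4,n5}
  n3 → {n6}
  n4 → {n5,n6,n7}
  n5 → ∅
  n6 → {n7}
  n7 → ∅

DF(n2) = ["n4", "n5"]

Answer: ["n4", "n5"]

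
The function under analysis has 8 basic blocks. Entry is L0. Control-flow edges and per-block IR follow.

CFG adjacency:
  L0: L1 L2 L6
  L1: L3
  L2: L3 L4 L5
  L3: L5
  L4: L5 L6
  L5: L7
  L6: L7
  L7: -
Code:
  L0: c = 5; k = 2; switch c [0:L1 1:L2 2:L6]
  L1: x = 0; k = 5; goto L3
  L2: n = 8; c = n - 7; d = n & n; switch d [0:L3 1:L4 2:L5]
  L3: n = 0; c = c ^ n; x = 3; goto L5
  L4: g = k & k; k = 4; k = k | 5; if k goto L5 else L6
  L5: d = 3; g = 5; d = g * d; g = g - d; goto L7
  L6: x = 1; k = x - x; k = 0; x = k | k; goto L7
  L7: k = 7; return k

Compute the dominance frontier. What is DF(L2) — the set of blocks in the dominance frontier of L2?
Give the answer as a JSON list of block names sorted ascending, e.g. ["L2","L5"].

Answer: ["L3", "L5", "L6"]

Analysis:
idom tree: L1←L0 L2←L0 L3←L0 L4←L2 L5←L0 L6←L0 L7←L0
Dom at joins:
  L3: preds {L1,L2}: {L0,L1} ∩ {L0,L2} = {L0}; idom=L0
  L5: preds {L2,L3,L4}: {L0,L2} ∩ {L0,L3} ∩ {L0,L2,L4} = {L0}; idom=L0
  L6: preds {L0,L4}: {L0} ∩ {L0,L2,L4} = {L0}; idom=L0
  L7: preds {L5,L6}: {L0,L5} ∩ {L0,L6} = {L0}; idom=L0

DF walk-up:
  L3←L1: walk L1 to L0
  L3←L2: walk L2 to L0
  L5←L2: walk L2 to L0
  L5←L3: walk L3 to L0
  L5←L4: walk L4→L2 to L0
  L6←L0: walk · to L0
  L6←L4: walk L4→L2 to L0
  L7←L5: walk L5 to L0
  L7←L6: walk L6 to L0
  DF(L0)=∅
  DF(L1)={L3}
  DF(L2)={L3,L5,L6}
  DF(L3)={L5}
  DF(L4)={L5,L6}
  DF(L5)={L7}
  DF(L6)={L7}
  DF(L7)=∅

DF(L2) = ["L3", "L5", "L6"]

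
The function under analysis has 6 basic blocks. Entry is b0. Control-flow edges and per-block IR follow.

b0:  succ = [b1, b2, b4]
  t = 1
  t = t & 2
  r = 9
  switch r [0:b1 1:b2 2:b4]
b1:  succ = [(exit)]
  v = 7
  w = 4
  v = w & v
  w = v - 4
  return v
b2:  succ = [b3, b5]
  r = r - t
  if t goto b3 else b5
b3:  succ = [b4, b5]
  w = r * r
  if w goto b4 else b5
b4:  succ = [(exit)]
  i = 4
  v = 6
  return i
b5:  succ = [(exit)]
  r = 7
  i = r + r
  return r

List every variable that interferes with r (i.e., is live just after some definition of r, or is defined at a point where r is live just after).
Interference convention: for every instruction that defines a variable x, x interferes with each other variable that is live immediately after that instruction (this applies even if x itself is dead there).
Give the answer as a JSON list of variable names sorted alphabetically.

Answer: ["i", "t"]

Working:
Block summaries:
  b0 def {r,t} use ∅
  b1 def {v,w} use ∅
  b2 def {r} use {r,t}
  b3 def {w} use {r}
  b4 def {i,v} use ∅
  b5 def {i,r} use ∅

Liveness:
  b0: in=∅ out={r,t}
  b1: in=∅ out=∅
  b2: in={r,t} out={r}
  b3: in={r} out=∅
  b4: in=∅ out=∅
  b5: in=∅ out=∅

Conflict graph:
  i↔{r,v}
  r↔{i,t}
  t↔{r}
  v↔{i,w}
  w↔{v}

N(r) = ["i", "t"]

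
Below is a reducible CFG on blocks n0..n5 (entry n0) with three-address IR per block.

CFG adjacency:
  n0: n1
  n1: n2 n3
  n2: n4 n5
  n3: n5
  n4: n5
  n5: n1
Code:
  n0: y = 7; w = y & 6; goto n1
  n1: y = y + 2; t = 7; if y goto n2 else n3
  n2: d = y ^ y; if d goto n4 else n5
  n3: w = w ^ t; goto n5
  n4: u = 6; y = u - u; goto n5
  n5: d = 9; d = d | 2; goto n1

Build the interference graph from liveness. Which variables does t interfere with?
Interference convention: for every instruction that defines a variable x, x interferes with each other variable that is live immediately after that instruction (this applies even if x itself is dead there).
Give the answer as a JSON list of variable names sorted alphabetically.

Block summaries:
  n0 def {w,y} use ∅
  n1 def {t,y} use {y}
  n2 def {d} use {y}
  n3 def {w} use {t,w}
  n4 def {u,y} use ∅
  n5 def {d} use ∅

Backward fixpoint:
  live n0: ∅→{w,y}
  live n1: {w,y}→{t,w,y}
  live n2: {w,y}→{w,y}
  live n3: {t,w,y}→{w,y}
  live n4: {w}→{w,y}
  live n5: {w,y}→{w,y}

Interfere edges:
  d — {w,y}
  t — {w,y}
  u — {w}
  w — {d,t,u,y}
  y — {d,t,w}

N(t) = ["w", "y"]

Answer: ["w", "y"]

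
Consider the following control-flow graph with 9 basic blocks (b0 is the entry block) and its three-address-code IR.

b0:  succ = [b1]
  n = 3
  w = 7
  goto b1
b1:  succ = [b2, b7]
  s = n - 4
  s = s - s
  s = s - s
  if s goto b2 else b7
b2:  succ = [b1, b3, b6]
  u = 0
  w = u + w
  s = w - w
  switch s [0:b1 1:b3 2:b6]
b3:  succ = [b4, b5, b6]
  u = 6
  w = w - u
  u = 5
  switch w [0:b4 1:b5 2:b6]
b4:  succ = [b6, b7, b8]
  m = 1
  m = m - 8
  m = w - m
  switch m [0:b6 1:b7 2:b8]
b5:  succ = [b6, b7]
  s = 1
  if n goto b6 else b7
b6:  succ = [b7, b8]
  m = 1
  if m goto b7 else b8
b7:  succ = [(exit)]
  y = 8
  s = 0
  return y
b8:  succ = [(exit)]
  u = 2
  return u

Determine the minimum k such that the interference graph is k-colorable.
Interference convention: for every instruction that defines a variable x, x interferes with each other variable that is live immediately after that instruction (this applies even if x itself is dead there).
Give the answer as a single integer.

def/use:
  b0 def {n,w} use ∅
  b1 def {s} use {n}
  b2 def {s,u,w} use {w}
  b3 def {u,w} use {w}
  b4 def {m} use {w}
  b5 def {s} use {n}
  b6 def {m} use ∅
  b7 def {s,y} use ∅
  b8 def {u} use ∅

Live sets:
  b0 li=∅ lo={n,w}
  b1 li={n,w} lo={n,w}
  b2 li={n,w} lo={n,w}
  b3 li={n,w} lo={n,w}
  b4 li={w} lo=∅
  b5 li={n} lo=∅
  b6 li=∅ lo=∅
  b7 li=∅ lo=∅
  b8 li=∅ lo=∅

Interference:
  m: {w}
  n: {s,u,w}
  s: {n,w,y}
  u: {n,w}
  w: {m,n,s,u}
  y: {s}

Chromatic number:
  lower bound: {n,s,w} mutually conflict ⇒ χ ≥ 3
  3-colouring: R0={w,y}  R1={m,n}  R2={s,u}
  χ = 3

Answer: 3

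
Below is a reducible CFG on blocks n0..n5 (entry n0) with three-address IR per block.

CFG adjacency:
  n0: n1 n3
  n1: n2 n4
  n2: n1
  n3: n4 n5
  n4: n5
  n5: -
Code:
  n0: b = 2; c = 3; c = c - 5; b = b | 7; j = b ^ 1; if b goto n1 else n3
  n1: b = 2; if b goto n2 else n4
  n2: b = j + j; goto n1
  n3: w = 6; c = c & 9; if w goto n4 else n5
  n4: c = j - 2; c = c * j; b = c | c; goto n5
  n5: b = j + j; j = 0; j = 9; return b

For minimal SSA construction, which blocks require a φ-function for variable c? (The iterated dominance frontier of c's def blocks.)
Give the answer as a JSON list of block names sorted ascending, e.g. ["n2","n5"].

idom tree: n1←n0 n2←n1 n3←n0 n4←n0 n5←n0
Dom∩ at merges:
  n1: preds {n0,n2}: {n0} ∩ {n0,n1,n2} = {n0}; idom=n0
  n4: preds {n1,n3}: {n0,n1} ∩ {n0,n3} = {n0}; idom=n0
  n5: preds {n3,n4}: {n0,n3} ∩ {n0,n4} = {n0}; idom=n0

DF walk-up:
  join n1 pred n0: · stop@n0
  join n1 pred n2: n2→n1 stop@n0
  join n4 pred n1: n1 stop@n0
  join n4 pred n3: n3 stop@n0
  join n5 pred n3: n3 stop@n0
  join n5 pred n4: n4 stop@n0
  n0 → ∅
  n1 → {n1,n4}
  n2 → {n1}
  n3 → {n4,n5}
  n4 → {n5}
  n5 → ∅

φ for c: defs {n0,n3,n4}
  DF⁺ = {n4,n5}

Answer: ["n4", "n5"]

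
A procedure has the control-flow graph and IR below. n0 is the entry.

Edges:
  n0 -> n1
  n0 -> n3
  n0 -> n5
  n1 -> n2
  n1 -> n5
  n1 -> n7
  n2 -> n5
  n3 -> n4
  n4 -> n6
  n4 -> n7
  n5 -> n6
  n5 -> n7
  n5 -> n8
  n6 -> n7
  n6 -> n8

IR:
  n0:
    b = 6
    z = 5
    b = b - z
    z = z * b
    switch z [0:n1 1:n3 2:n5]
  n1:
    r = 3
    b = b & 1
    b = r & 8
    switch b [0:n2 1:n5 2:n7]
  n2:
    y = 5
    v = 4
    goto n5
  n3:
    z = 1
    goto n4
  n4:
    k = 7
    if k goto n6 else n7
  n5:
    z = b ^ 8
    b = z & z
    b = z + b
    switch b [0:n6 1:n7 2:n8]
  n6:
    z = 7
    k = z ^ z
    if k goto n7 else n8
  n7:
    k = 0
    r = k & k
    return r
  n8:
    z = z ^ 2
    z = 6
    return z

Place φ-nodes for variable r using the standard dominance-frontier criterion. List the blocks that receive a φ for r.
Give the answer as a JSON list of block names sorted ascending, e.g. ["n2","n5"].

idom tree: n1←n0 n2←n1 n3←n0 n4←n3 n5←n0 n6←n0 n7←n0 n8←n0
Dom∩ at merges:
  n5: preds {n0,n1,n2}: {n0} ∩ {n0,n1} ∩ {n0,n1,n2} = {n0}; idom=n0
  n6: preds {n4,n5}: {n0,n3,n4} ∩ {n0,n5} = {n0}; idom=n0
  n7: preds {n1,n4,n5,n6}: {n0,n1} ∩ {n0,n3,n4} ∩ {n0,n5} ∩ {n0,n6} = {n0}; idom=n0
  n8: preds {n5,n6}: {n0,n5} ∩ {n0,n6} = {n0}; idom=n0

Frontier:
  n5←n0: walk · to n0
  n5←n1: walk n1 to n0
  n5←n2: walk n2→n1 to n0
  n6←n4: walk n4→n3 to n0
  n6←n5: walk n5 to n0
  n7←n1: walk n1 to n0
  n7←n4: walk n4→n3 to n0
  n7←n5: walk n5 to n0
  n7←n6: walk n6 to n0
  n8←n5: walk n5 to n0
  n8←n6: walk n6 to n0
  DF(n0)=∅
  DF(n1)={n5,n7}
  DF(n2)={n5}
  DF(n3)={n6,n7}
  DF(n4)={n6,n7}
  DF(n5)={n6,n7,n8}
  DF(n6)={n7,n8}
  DF(n7)=∅
  DF(n8)=∅

φ for r: defs {n1,n7}
  DF⁺ = {n5,n6,n7,n8}

Answer: ["n5", "n6", "n7", "n8"]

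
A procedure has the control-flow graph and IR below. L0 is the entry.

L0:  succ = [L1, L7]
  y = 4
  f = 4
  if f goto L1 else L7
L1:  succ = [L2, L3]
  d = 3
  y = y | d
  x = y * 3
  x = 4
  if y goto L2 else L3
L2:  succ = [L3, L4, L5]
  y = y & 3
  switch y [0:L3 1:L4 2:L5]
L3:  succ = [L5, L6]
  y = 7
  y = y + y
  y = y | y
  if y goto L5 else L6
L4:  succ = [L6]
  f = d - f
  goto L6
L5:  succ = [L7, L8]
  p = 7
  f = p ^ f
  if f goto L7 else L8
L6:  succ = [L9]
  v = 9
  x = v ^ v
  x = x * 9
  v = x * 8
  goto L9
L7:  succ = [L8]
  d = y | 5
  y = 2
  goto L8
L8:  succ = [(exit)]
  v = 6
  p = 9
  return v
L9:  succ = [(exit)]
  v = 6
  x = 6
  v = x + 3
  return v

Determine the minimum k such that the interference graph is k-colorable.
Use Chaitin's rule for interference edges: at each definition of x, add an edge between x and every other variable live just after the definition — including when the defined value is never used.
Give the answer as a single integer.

Per-block:
  L0: def={f,y} ue=∅
  L1: def={d,x,y} ue={y}
  L2: def={y} ue={y}
  L3: def={y} ue=∅
  L4: def={f} ue={d,f}
  L5: def={f,p} ue={f}
  L6: def={v,x} ue=∅
  L7: def={d,y} ue={y}
  L8: def={p,v} ue=∅
  L9: def={v,x} ue=∅

Liveness:
  L0: in=∅ out={f,y}
  L1: in={f,y} out={d,f,y}
  L2: in={d,f,y} out={d,f,y}
  L3: in={f} out={f,y}
  L4: in={d,f} out=∅
  L5: in={f,y} out={y}
  L6: in=∅ out=∅
  L7: in={y} out=∅
  L8: in=∅ out=∅
  L9: in=∅ out=∅

Interfere edges:
  d — {f,x,y}
  f — {d,p,x,y}
  p — {f,v,y}
  v — {p}
  x — {d,f,y}
  y — {d,f,p,x}

Colouring:
  clique {d,f,x,y} ⇒ need ≥ 4
  4-colouring: c0={f,v}  c1={y}  c2={d,p}  c3={x}
  χ = 4

Answer: 4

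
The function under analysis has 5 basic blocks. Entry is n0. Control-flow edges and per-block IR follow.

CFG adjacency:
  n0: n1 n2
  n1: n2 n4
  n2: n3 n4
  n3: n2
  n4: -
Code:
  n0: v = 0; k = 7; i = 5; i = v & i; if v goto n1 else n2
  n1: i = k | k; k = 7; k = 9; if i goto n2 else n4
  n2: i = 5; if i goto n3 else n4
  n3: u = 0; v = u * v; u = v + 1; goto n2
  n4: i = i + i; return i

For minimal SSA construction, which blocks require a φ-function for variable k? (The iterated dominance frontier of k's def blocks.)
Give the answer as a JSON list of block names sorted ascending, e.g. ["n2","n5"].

idom tree: n1←n0 n2←n0 n3←n2 n4←n0
Dom∩ at merges:
  n2: preds {n0,n1,n3}: {n0} ∩ {n0,n1} ∩ {n0,n2,n3} = {n0}; idom=n0
  n4: preds {n1,n2}: {n0,n1} ∩ {n0,n2} = {n0}; idom=n0

Frontier:
  n2←n0: walk · to n0
  n2←n1: walk n1 to n0
  n2←n3: walk n3→n2 to n0
  n4←n1: walk n1 to n0
  n4←n2: walk n2 to n0
  DF(n0)=∅
  DF(n1)={n2,n4}
  DF(n2)={n2,n4}
  DF(n3)={n2}
  DF(n4)=∅

φ for k: defs {n0,n1}
  DF⁺ = {n2,n4}

Answer: ["n2", "n4"]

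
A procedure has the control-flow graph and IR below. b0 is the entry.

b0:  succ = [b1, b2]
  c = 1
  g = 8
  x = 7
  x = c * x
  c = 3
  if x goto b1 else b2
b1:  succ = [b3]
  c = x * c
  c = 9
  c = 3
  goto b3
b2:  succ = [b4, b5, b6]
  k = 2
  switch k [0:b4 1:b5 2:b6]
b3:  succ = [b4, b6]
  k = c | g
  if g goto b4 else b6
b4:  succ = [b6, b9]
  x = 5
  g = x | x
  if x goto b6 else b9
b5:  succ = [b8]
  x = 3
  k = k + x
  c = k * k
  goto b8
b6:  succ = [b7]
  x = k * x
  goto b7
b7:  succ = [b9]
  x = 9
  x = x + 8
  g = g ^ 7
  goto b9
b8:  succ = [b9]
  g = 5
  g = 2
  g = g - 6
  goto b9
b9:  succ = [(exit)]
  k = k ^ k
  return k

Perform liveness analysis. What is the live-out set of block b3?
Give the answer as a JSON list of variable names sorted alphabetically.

Answer: ["g", "k", "x"]

Analysis:
Block summaries:
  b0 def {c,g,x} use ∅
  b1 def {c} use {c,x}
  b2 def {k} use ∅
  b3 def {k} use {c,g}
  b4 def {g,x} use ∅
  b5 def {c,k,x} use {k}
  b6 def {x} use {k,x}
  b7 def {g,x} use {g}
  b8 def {g} use ∅
  b9 def {k} use {k}

Live sets:
  b0 li=∅ lo={c,g,x}
  b1 li={c,g,x} lo={c,g,x}
  b2 li={g,x} lo={g,k,x}
  b3 li={c,g,x} lo={g,k,x}
  b4 li={k} lo={g,k,x}
  b5 li={k} lo={k}
  b6 li={g,k,x} lo={g,k}
  b7 li={g,k} lo={k}
  b8 li={k} lo={k}
  b9 li={k} lo=∅

live-out(b3) = ["g", "k", "x"]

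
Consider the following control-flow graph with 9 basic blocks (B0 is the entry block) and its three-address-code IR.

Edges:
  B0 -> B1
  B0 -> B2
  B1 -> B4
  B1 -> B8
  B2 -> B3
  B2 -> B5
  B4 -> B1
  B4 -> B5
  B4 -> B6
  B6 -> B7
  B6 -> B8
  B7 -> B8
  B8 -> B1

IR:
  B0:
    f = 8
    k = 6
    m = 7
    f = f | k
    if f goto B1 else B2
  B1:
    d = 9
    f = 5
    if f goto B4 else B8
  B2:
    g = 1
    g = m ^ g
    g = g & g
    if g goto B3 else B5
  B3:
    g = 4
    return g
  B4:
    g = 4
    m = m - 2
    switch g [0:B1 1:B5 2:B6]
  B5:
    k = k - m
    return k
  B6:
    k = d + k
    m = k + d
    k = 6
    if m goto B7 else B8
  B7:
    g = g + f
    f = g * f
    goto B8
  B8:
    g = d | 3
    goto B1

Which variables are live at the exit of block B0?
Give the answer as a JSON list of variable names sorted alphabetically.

Answer: ["k", "m"]

Analysis:
Block summaries:
  B0: def={f,k,m} ue=∅
  B1: def={d,f} ue=∅
  B2: def={g} ue={m}
  B3: def={g} ue=∅
  B4: def={g,m} ue={m}
  B5: def={k} ue={k,m}
  B6: def={k,m} ue={d,k}
  B7: def={f,g} ue={f,g}
  B8: def={g} ue={d}

Live sets:
  B0: in=∅ out={k,m}
  B1: in={k,m} out={d,f,k,m}
  B2: in={k,m} out={k,m}
  B3: in=∅ out=∅
  B4: in={d,f,k,m} out={d,f,g,k,m}
  B5: in={k,m} out=∅
  B6: in={d,f,g,k} out={d,f,g,k,m}
  B7: in={d,f,g,k,m} out={d,k,m}
  B8: in={d,k,m} out={k,m}

live-out(B0) = ["k", "m"]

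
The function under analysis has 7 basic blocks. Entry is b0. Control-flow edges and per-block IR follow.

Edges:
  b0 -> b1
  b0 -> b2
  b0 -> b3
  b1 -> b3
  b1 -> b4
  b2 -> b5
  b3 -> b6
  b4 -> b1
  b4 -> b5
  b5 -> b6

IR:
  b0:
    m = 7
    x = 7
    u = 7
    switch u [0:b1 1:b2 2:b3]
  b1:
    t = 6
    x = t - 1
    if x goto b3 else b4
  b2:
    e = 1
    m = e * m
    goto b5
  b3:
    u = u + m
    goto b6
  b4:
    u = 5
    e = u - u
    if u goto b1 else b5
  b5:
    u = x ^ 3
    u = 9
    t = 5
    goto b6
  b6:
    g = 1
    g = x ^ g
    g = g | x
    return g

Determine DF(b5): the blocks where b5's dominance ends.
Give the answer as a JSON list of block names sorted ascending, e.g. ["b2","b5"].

idom tree: b1←b0 b2←b0 b3←b0 b4←b1 b5←b0 b6←b0
Dom∩ at merges:
  b1: preds {b0,b4}: {b0} ∩ {b0,b1,b4} = {b0}; idom=b0
  b3: preds {b0,b1}: {b0} ∩ {b0,b1} = {b0}; idom=b0
  b5: preds {b2,b4}: {b0,b2} ∩ {b0,b1,b4} = {b0}; idom=b0
  b6: preds {b3,b5}: {b0,b3} ∩ {b0,b5} = {b0}; idom=b0

DF derivation:
  join b1 pred b0: · stop@b0
  join b1 pred b4: b4→b1 stop@b0
  join b3 pred b0: · stop@b0
  join b3 pred b1: b1 stop@b0
  join b5 pred b2: b2 stop@b0
  join b5 pred b4: b4→b1 stop@b0
  join b6 pred b3: b3 stop@b0
  join b6 pred b5: b5 stop@b0
  DF(b0)=∅
  DF(b1)={b1,b3,b5}
  DF(b2)={b5}
  DF(b3)={b6}
  DF(b4)={b1,b5}
  DF(b5)={b6}
  DF(b6)=∅

DF(b5) = ["b6"]

Answer: ["b6"]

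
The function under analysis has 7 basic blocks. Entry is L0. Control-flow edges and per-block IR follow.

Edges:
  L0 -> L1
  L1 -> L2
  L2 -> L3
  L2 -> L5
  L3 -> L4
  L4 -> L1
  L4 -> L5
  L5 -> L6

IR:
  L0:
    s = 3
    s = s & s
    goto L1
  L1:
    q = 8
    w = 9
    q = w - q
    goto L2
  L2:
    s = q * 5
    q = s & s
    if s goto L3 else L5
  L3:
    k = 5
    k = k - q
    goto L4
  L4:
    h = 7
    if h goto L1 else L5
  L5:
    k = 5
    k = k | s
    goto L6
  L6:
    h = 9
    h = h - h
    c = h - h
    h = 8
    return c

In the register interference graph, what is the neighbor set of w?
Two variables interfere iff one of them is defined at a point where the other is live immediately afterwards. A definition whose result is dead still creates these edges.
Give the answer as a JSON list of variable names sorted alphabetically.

def/use:
  L0: {s} / ∅
  L1: {q,w} / ∅
  L2: {q,s} / {q}
  L3: {k} / {q}
  L4: {h} / ∅
  L5: {k} / {s}
  L6: {c,h} / ∅

Backward fixpoint:
  L0: in=∅ out=∅
  L1: in=∅ out={q}
  L2: in={q} out={q,s}
  L3: in={q,s} out={s}
  L4: in={s} out={s}
  L5: in={s} out=∅
  L6: in=∅ out=∅

Interference:
  c — {h}
  h — {c,s}
  k — {q,s}
  q — {k,s,w}
  s — {h,k,q}
  w — {q}

N(w) = ["q"]

Answer: ["q"]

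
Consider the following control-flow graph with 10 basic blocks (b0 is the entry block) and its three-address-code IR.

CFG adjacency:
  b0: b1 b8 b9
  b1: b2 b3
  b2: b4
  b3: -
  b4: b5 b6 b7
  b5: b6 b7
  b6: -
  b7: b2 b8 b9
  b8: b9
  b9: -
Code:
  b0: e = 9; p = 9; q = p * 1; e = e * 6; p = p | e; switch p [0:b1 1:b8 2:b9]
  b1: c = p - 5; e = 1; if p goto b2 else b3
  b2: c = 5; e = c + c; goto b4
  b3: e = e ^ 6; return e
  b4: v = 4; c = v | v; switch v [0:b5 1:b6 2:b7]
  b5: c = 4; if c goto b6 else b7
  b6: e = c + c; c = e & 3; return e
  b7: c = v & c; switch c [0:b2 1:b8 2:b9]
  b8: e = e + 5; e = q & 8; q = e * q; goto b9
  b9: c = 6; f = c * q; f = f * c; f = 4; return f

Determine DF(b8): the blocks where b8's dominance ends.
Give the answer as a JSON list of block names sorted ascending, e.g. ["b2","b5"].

Answer: ["b9"]

Derivation:
idom tree: b1←b0 b2←b1 b3←b1 b4←b2 b5←b4 b6←b4 b7←b4 b8←b0 b9←b0
Dom at joins:
  b2: preds {b1,b7}: {b0,b1} ∩ {b0,b1,b2,b4,b7} = {b0,b1}; idom=b1
  b6: preds {b4,b5}: {b0,b1,b2,b4} ∩ {b0,b1,b2,b4,b5} = {b0,b1,b2,b4}; idom=b4
  b7: preds {b4,b5}: {b0,b1,b2,b4} ∩ {b0,b1,b2,b4,b5} = {b0,b1,b2,b4}; idom=b4
  b8: preds {b0,b7}: {b0} ∩ {b0,b1,b2,b4,b7} = {b0}; idom=b0
  b9: preds {b0,b7,b8}: {b0} ∩ {b0,b1,b2,b4,b7} ∩ {b0,b8} = {b0}; idom=b0

DF derivation:
  join b2 pred b1: · stop@b1
  join b2 pred b7: b7→b4→b2 stop@b1
  join b6 pred b4: · stop@b4
  join b6 pred b5: b5 stop@b4
  join b7 pred b4: · stop@b4
  join b7 pred b5: b5 stop@b4
  join b8 pred b0: · stop@b0
  join b8 pred b7: b7→b4→b2→b1 stop@b0
  join b9 pred b0: · stop@b0
  join b9 pred b7: b7→b4→b2→b1 stop@b0
  join b9 pred b8: b8 stop@b0
  b0: DF=∅
  b1: DF={b8,b9}
  b2: DF={b2,b8,b9}
  b3: DF=∅
  b4: DF={b2,b8,b9}
  b5: DF={b6,b7}
  b6: DF=∅
  b7: DF={b2,b8,b9}
  b8: DF={b9}
  b9: DF=∅

DF(b8) = ["b9"]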